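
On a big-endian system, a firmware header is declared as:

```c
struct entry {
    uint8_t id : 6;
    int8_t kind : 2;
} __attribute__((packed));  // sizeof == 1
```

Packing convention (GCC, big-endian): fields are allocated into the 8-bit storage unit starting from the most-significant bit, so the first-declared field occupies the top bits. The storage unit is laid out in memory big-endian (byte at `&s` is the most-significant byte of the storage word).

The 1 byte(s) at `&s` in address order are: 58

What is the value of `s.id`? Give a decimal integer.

[0]=0x58 (big-endian) → word 0x58
id:6 @ bit 2 → (0x58>>2)&0x3f = 0x16  ←
kind:2 @ bit 0 → (0x58>>0)&0x3 = 0x0

22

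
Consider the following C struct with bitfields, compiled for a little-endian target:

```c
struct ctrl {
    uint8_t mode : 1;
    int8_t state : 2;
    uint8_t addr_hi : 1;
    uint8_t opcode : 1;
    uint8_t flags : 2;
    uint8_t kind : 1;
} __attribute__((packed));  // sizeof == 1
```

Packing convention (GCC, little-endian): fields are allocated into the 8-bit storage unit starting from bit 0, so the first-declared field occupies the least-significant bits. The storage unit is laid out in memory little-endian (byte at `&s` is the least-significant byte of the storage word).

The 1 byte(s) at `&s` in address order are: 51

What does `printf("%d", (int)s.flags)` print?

[0]=0x51 (little-endian) → word 0x51
mode:1 @ bit 0 → (0x51>>0)&0x1 = 0x1
state:2 @ bit 1 → (0x51>>1)&0x3 = 0x0
addr_hi:1 @ bit 3 → (0x51>>3)&0x1 = 0x0
opcode:1 @ bit 4 → (0x51>>4)&0x1 = 0x1
flags:2 @ bit 5 → (0x51>>5)&0x3 = 0x2  ←
kind:1 @ bit 7 → (0x51>>7)&0x1 = 0x0

2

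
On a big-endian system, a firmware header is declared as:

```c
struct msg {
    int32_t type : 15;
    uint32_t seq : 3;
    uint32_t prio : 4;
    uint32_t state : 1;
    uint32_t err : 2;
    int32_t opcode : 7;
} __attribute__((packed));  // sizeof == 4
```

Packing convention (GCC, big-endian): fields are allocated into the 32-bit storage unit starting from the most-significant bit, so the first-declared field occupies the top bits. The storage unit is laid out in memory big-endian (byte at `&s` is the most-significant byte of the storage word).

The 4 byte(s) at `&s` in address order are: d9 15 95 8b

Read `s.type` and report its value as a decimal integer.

-4982

[0]=0xd9 [1]=0x15 [2]=0x95 [3]=0x8b (big-endian) → word 0xd915958b
type [17+:15] = (word>>17) & 0x7fff = 27786  ←
seq [14+:3] = (word>>14) & 0x7 = 6
prio [10+:4] = (word>>10) & 0xf = 5
state [9+:1] = (word>>9) & 0x1 = 0
err [7+:2] = (word>>7) & 0x3 = 3
opcode [0+:7] = (word>>0) & 0x7f = 11
type signed 15b, MSB=1: 27786 - 32768 = -4982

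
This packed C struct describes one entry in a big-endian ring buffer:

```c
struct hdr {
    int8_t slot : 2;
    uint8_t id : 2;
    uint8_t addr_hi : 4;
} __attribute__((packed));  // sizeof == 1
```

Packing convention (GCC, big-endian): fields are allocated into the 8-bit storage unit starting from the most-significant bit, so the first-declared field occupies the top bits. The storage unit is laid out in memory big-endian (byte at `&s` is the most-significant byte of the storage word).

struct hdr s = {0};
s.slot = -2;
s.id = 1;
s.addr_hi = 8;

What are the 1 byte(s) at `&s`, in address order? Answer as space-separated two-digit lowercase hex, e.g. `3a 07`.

98

[6+:2] slot=-2 & 0x3 = 0x2; word=0x80
[4+:2] id=1 & 0x3 = 0x1; word=0x90
[0+:4] addr_hi=8 & 0xf = 0x8; word=0x98
word = 0x98 → big-endian bytes:
  [0]=0x98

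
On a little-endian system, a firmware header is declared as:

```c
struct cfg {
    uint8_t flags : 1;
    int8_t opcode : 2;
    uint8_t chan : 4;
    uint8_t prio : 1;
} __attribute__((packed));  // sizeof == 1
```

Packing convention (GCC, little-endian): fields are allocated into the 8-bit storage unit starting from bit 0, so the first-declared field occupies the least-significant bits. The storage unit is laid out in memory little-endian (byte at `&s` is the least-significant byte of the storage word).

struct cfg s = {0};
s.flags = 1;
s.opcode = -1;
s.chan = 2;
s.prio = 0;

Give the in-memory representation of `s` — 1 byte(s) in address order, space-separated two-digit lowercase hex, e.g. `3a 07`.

[0+:1] flags=1 & 0x1 = 0x1; word=0x01
[1+:2] opcode=-1 & 0x3 = 0x3; word=0x07
[3+:4] chan=2 & 0xf = 0x2; word=0x17
[7+:1] prio=0 & 0x1 = 0x0; word=0x17
word = 0x17 → little-endian bytes:
  [0]=0x17

17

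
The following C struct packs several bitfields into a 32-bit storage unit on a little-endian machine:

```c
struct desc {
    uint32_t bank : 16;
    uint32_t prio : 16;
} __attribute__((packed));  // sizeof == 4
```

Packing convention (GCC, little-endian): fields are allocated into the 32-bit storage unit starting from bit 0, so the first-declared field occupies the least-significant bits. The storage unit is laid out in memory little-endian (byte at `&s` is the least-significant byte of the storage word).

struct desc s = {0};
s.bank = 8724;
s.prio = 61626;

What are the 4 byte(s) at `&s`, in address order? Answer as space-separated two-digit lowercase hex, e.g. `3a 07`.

bank:16 = 8724 → 0x2214 << 0 → word 0x00002214
prio:16 = 61626 → 0xf0ba << 16 → word 0xf0ba2214
word = 0xf0ba2214 → little-endian bytes:
  [0]=0x14  [1]=0x22  [2]=0xba  [3]=0xf0

14 22 ba f0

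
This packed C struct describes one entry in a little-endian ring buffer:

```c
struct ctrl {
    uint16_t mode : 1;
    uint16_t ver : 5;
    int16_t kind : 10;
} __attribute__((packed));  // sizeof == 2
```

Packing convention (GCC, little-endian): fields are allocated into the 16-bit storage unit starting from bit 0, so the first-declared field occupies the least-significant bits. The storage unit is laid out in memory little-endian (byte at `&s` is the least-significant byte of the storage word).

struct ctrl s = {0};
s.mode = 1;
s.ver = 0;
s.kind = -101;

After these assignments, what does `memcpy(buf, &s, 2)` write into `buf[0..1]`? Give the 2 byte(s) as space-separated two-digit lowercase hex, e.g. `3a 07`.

[0+:1] mode=1 & 0x1 = 0x1; word=0x0001
[1+:5] ver=0 & 0x1f = 0x0; word=0x0001
[6+:10] kind=-101 & 0x3ff = 0x39b; word=0xe6c1
word = 0xe6c1 → little-endian bytes:
  [0]=0xc1  [1]=0xe6

c1 e6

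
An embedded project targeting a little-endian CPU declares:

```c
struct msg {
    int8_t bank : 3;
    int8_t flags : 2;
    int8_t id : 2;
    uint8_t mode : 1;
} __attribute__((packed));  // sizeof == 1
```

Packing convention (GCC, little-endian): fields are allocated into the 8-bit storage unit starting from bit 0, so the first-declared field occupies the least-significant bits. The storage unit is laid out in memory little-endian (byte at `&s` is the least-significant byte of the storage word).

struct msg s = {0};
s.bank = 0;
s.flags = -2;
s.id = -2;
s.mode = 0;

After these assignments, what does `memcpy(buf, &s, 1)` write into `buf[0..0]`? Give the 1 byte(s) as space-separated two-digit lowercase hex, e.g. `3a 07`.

[0+:3] bank=0 & 0x7 = 0x0; word=0x00
[3+:2] flags=-2 & 0x3 = 0x2; word=0x10
[5+:2] id=-2 & 0x3 = 0x2; word=0x50
[7+:1] mode=0 & 0x1 = 0x0; word=0x50
word = 0x50 → little-endian bytes:
  [0]=0x50

50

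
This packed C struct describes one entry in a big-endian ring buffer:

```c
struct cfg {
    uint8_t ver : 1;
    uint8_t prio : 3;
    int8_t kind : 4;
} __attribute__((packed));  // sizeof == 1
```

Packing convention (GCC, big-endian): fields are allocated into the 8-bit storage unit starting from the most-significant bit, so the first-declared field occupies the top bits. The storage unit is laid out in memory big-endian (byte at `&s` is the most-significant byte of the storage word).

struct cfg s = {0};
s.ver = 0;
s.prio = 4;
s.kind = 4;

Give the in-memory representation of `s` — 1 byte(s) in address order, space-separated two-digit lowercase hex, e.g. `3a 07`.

44

ver:1 = 0 → 0x0 << 7 → word 0x00
prio:3 = 4 → 0x4 << 4 → word 0x40
kind:4 = 4 → 0x4 << 0 → word 0x44
word = 0x44 → big-endian bytes:
  [0]=0x44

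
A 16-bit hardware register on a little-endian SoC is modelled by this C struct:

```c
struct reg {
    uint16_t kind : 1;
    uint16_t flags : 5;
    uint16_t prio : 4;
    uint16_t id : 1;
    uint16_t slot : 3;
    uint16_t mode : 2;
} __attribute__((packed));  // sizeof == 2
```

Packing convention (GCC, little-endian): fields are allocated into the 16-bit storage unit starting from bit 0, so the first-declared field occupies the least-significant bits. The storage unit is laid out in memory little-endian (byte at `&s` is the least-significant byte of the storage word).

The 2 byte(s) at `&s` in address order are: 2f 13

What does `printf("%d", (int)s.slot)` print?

2

[0]=0x2f [1]=0x13 (little-endian) → word 0x132f
kind [0+:1] = (word>>0) & 0x1 = 1
flags [1+:5] = (word>>1) & 0x1f = 23
prio [6+:4] = (word>>6) & 0xf = 12
id [10+:1] = (word>>10) & 0x1 = 0
slot [11+:3] = (word>>11) & 0x7 = 2  ←
mode [14+:2] = (word>>14) & 0x3 = 0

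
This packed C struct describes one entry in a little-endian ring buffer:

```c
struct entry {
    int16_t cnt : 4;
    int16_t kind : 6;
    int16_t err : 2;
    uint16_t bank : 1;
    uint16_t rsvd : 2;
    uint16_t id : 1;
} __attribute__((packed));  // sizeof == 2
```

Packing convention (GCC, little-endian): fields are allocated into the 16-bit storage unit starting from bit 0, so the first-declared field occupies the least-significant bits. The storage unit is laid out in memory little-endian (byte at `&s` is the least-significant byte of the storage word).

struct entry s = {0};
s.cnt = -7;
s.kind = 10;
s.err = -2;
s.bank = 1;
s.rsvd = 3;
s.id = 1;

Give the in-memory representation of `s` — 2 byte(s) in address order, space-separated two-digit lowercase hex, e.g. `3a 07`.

cnt:4 = -7 → 0x9 << 0 → word 0x0009
kind:6 = 10 → 0xa << 4 → word 0x00a9
err:2 = -2 → 0x2 << 10 → word 0x08a9
bank:1 = 1 → 0x1 << 12 → word 0x18a9
rsvd:2 = 3 → 0x3 << 13 → word 0x78a9
id:1 = 1 → 0x1 << 15 → word 0xf8a9
word = 0xf8a9 → little-endian bytes:
  [0]=0xa9  [1]=0xf8

a9 f8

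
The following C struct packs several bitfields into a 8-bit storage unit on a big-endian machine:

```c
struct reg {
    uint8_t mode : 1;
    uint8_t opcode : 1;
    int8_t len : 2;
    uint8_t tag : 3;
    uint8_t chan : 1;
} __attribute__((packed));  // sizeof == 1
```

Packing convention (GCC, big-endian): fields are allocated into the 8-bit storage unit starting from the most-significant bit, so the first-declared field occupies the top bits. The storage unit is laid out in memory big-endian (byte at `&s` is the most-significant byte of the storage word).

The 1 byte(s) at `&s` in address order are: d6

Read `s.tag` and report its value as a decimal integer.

[0]=0xd6 (big-endian) → word 0xd6
mode [7+:1] = (word>>7) & 0x1 = 1
opcode [6+:1] = (word>>6) & 0x1 = 1
len [4+:2] = (word>>4) & 0x3 = 1
tag [1+:3] = (word>>1) & 0x7 = 3  ←
chan [0+:1] = (word>>0) & 0x1 = 0

3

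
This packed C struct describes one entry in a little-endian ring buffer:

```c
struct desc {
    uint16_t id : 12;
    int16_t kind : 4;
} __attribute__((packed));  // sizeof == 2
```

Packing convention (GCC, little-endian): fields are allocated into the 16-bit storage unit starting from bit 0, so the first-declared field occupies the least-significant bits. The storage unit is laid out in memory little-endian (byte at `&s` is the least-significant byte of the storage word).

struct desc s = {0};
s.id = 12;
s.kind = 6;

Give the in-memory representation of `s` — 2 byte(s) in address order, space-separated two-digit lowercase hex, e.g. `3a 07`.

0c 60

[0+:12] id=12 & 0xfff = 0xc; word=0x000c
[12+:4] kind=6 & 0xf = 0x6; word=0x600c
word = 0x600c → little-endian bytes:
  [0]=0x0c  [1]=0x60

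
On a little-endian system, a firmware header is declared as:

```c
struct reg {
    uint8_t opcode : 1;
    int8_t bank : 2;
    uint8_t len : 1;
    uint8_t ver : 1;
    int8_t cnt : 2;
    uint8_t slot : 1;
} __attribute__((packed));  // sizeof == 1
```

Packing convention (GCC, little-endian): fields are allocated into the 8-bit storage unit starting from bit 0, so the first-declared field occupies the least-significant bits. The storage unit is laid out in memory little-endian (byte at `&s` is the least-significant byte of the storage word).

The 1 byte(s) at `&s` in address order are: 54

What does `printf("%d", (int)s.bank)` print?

-2

[0]=0x54 (little-endian) → word 0x54
opcode:1 @ bit 0 → (0x54>>0)&0x1 = 0x0
bank:2 @ bit 1 → (0x54>>1)&0x3 = 0x2  ←
len:1 @ bit 3 → (0x54>>3)&0x1 = 0x0
ver:1 @ bit 4 → (0x54>>4)&0x1 = 0x1
cnt:2 @ bit 5 → (0x54>>5)&0x3 = 0x2
slot:1 @ bit 7 → (0x54>>7)&0x1 = 0x0
bank signed 2b, MSB=1: 2 - 4 = -2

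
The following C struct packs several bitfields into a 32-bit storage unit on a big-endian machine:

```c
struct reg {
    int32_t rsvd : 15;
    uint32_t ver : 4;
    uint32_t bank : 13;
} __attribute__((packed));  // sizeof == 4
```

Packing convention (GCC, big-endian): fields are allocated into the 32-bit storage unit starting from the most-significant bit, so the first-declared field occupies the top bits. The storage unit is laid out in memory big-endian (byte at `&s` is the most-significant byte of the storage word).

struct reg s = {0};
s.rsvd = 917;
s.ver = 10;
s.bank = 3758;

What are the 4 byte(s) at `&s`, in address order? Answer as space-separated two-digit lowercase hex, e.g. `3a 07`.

[17+:15] rsvd=917 & 0x7fff = 0x395; word=0x072a0000
[13+:4] ver=10 & 0xf = 0xa; word=0x072b4000
[0+:13] bank=3758 & 0x1fff = 0xeae; word=0x072b4eae
word = 0x072b4eae → big-endian bytes:
  [0]=0x07  [1]=0x2b  [2]=0x4e  [3]=0xae

07 2b 4e ae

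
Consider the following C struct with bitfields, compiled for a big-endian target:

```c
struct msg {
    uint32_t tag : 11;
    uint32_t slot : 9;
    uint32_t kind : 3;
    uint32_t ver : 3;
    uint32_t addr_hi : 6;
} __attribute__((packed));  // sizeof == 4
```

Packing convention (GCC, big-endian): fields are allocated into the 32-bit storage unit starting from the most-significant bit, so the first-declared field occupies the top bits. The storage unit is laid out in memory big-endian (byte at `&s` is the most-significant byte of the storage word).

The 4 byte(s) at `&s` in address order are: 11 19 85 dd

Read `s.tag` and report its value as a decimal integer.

[0]=0x11 [1]=0x19 [2]=0x85 [3]=0xdd (big-endian) → word 0x111985dd
tag:11 @ bit 21 → (0x111985dd>>21)&0x7ff = 0x88  ←
slot:9 @ bit 12 → (0x111985dd>>12)&0x1ff = 0x198
kind:3 @ bit 9 → (0x111985dd>>9)&0x7 = 0x2
ver:3 @ bit 6 → (0x111985dd>>6)&0x7 = 0x7
addr_hi:6 @ bit 0 → (0x111985dd>>0)&0x3f = 0x1d

136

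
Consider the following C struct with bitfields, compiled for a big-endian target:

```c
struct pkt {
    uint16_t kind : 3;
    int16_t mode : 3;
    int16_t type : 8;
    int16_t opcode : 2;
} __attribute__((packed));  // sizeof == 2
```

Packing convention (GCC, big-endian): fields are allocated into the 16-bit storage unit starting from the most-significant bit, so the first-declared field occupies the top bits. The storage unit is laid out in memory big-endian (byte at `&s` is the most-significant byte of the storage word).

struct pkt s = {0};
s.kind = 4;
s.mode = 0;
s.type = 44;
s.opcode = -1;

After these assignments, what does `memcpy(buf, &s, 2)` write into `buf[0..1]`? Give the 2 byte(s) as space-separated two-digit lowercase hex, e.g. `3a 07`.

80 b3

kind:3 = 4 → 0x4 << 13 → word 0x8000
mode:3 = 0 → 0x0 << 10 → word 0x8000
type:8 = 44 → 0x2c << 2 → word 0x80b0
opcode:2 = -1 → 0x3 << 0 → word 0x80b3
word = 0x80b3 → big-endian bytes:
  [0]=0x80  [1]=0xb3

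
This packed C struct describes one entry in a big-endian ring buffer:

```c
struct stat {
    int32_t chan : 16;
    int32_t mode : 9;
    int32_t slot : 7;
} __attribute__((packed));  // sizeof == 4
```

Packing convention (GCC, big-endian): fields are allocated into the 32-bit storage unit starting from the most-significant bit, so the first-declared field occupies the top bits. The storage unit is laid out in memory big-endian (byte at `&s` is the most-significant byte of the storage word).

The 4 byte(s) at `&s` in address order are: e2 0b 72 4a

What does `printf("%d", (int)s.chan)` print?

[0]=0xe2 [1]=0x0b [2]=0x72 [3]=0x4a (big-endian) → word 0xe20b724a
chan [16+:16] = (word>>16) & 0xffff = 57867  ←
mode [7+:9] = (word>>7) & 0x1ff = 228
slot [0+:7] = (word>>0) & 0x7f = 74
chan signed 16b, MSB=1: 57867 - 65536 = -7669

-7669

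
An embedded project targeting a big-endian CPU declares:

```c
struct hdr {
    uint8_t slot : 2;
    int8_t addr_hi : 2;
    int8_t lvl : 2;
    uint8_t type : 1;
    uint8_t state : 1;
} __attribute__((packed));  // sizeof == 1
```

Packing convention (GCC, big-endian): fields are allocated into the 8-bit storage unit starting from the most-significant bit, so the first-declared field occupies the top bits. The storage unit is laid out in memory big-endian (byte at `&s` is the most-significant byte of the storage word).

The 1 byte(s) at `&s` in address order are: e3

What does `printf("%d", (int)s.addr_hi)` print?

-2

[0]=0xe3 (big-endian) → word 0xe3
slot:2 @ bit 6 → (0xe3>>6)&0x3 = 0x3
addr_hi:2 @ bit 4 → (0xe3>>4)&0x3 = 0x2  ←
lvl:2 @ bit 2 → (0xe3>>2)&0x3 = 0x0
type:1 @ bit 1 → (0xe3>>1)&0x1 = 0x1
state:1 @ bit 0 → (0xe3>>0)&0x1 = 0x1
addr_hi signed 2b, MSB=1: 2 - 4 = -2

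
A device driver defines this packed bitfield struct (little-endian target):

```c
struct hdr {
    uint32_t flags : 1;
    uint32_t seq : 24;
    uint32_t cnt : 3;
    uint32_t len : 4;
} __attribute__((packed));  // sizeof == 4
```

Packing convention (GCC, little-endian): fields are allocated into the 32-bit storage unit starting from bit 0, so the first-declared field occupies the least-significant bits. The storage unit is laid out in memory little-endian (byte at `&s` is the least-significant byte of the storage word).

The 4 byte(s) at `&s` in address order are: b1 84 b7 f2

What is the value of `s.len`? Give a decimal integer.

[0]=0xb1 [1]=0x84 [2]=0xb7 [3]=0xf2 (little-endian) → word 0xf2b784b1
flags:1 @ bit 0 → (0xf2b784b1>>0)&0x1 = 0x1
seq:24 @ bit 1 → (0xf2b784b1>>1)&0xffffff = 0x5bc258
cnt:3 @ bit 25 → (0xf2b784b1>>25)&0x7 = 0x1
len:4 @ bit 28 → (0xf2b784b1>>28)&0xf = 0xf  ←

15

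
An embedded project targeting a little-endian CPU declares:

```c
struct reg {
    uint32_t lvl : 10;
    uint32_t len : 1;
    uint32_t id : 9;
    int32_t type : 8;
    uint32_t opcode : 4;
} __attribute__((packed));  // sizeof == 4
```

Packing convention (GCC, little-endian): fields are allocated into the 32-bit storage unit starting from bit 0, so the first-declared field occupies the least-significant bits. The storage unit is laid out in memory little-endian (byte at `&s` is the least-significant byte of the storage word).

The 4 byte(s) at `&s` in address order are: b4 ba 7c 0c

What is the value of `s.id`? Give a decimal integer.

[0]=0xb4 [1]=0xba [2]=0x7c [3]=0x0c (little-endian) → word 0x0c7cbab4
lvl:10 @ bit 0 → (0x0c7cbab4>>0)&0x3ff = 0x2b4
len:1 @ bit 10 → (0x0c7cbab4>>10)&0x1 = 0x0
id:9 @ bit 11 → (0x0c7cbab4>>11)&0x1ff = 0x197  ←
type:8 @ bit 20 → (0x0c7cbab4>>20)&0xff = 0xc7
opcode:4 @ bit 28 → (0x0c7cbab4>>28)&0xf = 0x0

407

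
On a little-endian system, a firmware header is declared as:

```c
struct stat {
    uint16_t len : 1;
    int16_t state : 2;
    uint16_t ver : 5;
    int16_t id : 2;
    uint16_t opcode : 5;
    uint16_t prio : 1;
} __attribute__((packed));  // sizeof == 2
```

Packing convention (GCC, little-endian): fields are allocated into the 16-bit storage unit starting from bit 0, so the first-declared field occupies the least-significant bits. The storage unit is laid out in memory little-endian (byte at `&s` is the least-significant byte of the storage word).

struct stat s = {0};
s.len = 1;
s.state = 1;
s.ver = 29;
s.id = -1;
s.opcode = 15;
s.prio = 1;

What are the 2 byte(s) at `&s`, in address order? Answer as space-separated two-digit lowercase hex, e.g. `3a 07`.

[0+:1] len=1 & 0x1 = 0x1; word=0x0001
[1+:2] state=1 & 0x3 = 0x1; word=0x0003
[3+:5] ver=29 & 0x1f = 0x1d; word=0x00eb
[8+:2] id=-1 & 0x3 = 0x3; word=0x03eb
[10+:5] opcode=15 & 0x1f = 0xf; word=0x3feb
[15+:1] prio=1 & 0x1 = 0x1; word=0xbfeb
word = 0xbfeb → little-endian bytes:
  [0]=0xeb  [1]=0xbf

eb bf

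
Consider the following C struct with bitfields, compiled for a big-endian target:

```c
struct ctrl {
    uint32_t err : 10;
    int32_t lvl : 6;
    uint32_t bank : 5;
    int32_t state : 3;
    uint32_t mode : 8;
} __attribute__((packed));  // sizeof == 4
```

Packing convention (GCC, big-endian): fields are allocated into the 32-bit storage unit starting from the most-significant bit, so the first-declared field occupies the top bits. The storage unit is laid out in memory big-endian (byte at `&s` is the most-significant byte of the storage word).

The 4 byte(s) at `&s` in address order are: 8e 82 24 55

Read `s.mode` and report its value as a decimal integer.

[0]=0x8e [1]=0x82 [2]=0x24 [3]=0x55 (big-endian) → word 0x8e822455
err [22+:10] = (word>>22) & 0x3ff = 570
lvl [16+:6] = (word>>16) & 0x3f = 2
bank [11+:5] = (word>>11) & 0x1f = 4
state [8+:3] = (word>>8) & 0x7 = 4
mode [0+:8] = (word>>0) & 0xff = 85  ←

85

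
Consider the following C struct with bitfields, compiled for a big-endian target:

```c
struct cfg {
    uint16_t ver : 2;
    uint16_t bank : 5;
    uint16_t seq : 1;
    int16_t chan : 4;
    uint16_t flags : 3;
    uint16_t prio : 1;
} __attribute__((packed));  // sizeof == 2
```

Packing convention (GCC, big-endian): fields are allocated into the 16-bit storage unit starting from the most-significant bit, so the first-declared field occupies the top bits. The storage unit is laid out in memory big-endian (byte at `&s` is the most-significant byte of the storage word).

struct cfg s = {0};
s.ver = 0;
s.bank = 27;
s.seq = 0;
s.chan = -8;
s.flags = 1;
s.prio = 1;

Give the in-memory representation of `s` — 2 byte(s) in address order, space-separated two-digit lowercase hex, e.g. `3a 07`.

36 83

ver:2 = 0 → 0x0 << 14 → word 0x0000
bank:5 = 27 → 0x1b << 9 → word 0x3600
seq:1 = 0 → 0x0 << 8 → word 0x3600
chan:4 = -8 → 0x8 << 4 → word 0x3680
flags:3 = 1 → 0x1 << 1 → word 0x3682
prio:1 = 1 → 0x1 << 0 → word 0x3683
word = 0x3683 → big-endian bytes:
  [0]=0x36  [1]=0x83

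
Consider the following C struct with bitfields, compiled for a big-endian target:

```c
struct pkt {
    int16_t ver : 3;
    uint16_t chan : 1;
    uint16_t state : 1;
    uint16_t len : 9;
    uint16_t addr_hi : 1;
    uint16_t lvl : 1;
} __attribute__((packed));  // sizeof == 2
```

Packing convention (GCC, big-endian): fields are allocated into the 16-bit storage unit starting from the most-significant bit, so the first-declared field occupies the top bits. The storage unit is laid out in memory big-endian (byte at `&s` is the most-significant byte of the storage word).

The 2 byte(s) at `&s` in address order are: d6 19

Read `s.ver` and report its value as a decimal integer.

-2

[0]=0xd6 [1]=0x19 (big-endian) → word 0xd619
ver:3 @ bit 13 → (0xd619>>13)&0x7 = 0x6  ←
chan:1 @ bit 12 → (0xd619>>12)&0x1 = 0x1
state:1 @ bit 11 → (0xd619>>11)&0x1 = 0x0
len:9 @ bit 2 → (0xd619>>2)&0x1ff = 0x186
addr_hi:1 @ bit 1 → (0xd619>>1)&0x1 = 0x0
lvl:1 @ bit 0 → (0xd619>>0)&0x1 = 0x1
ver signed 3b, MSB=1: 6 - 8 = -2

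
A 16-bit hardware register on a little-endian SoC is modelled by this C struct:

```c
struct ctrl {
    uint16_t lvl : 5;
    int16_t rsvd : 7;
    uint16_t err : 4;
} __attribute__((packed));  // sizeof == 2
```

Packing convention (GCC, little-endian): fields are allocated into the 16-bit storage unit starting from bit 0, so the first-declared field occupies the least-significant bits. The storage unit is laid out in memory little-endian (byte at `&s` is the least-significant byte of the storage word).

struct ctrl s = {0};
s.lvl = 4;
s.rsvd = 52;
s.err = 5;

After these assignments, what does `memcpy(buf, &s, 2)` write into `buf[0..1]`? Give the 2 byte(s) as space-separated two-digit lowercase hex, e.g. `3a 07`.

84 56

lvl:5 = 4 → 0x4 << 0 → word 0x0004
rsvd:7 = 52 → 0x34 << 5 → word 0x0684
err:4 = 5 → 0x5 << 12 → word 0x5684
word = 0x5684 → little-endian bytes:
  [0]=0x84  [1]=0x56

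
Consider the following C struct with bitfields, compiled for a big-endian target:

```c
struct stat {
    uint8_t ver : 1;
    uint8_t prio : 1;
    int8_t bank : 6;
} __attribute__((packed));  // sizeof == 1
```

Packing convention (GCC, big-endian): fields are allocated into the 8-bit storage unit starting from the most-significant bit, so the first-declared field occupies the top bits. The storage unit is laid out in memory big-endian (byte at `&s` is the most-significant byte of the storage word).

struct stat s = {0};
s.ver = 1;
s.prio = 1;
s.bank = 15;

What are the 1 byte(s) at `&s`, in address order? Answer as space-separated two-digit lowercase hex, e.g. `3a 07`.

cf

ver:1 = 1 → 0x1 << 7 → word 0x80
prio:1 = 1 → 0x1 << 6 → word 0xc0
bank:6 = 15 → 0xf << 0 → word 0xcf
word = 0xcf → big-endian bytes:
  [0]=0xcf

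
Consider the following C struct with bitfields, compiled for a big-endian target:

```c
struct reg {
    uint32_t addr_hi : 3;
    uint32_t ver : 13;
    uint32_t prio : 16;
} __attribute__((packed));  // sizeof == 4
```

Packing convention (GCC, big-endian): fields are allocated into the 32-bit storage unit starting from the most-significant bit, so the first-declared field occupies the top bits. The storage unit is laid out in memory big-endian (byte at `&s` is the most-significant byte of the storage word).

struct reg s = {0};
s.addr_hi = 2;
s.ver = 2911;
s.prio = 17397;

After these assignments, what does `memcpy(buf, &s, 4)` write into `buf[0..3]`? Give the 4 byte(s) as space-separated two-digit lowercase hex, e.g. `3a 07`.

4b 5f 43 f5

addr_hi:3 = 2 → 0x2 << 29 → word 0x40000000
ver:13 = 2911 → 0xb5f << 16 → word 0x4b5f0000
prio:16 = 17397 → 0x43f5 << 0 → word 0x4b5f43f5
word = 0x4b5f43f5 → big-endian bytes:
  [0]=0x4b  [1]=0x5f  [2]=0x43  [3]=0xf5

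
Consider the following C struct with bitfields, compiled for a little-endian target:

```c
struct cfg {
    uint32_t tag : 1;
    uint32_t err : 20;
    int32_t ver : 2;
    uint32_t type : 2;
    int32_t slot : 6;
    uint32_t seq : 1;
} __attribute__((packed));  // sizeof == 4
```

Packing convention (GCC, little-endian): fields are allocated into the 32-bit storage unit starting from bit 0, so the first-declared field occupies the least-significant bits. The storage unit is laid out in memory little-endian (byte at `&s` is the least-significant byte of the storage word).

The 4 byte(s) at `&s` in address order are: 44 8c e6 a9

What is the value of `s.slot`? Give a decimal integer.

[0]=0x44 [1]=0x8c [2]=0xe6 [3]=0xa9 (little-endian) → word 0xa9e68c44
tag:1 @ bit 0 → (0xa9e68c44>>0)&0x1 = 0x0
err:20 @ bit 1 → (0xa9e68c44>>1)&0xfffff = 0x34622
ver:2 @ bit 21 → (0xa9e68c44>>21)&0x3 = 0x3
type:2 @ bit 23 → (0xa9e68c44>>23)&0x3 = 0x3
slot:6 @ bit 25 → (0xa9e68c44>>25)&0x3f = 0x14  ←
seq:1 @ bit 31 → (0xa9e68c44>>31)&0x1 = 0x1
slot signed 6b, MSB=0: value = 20

20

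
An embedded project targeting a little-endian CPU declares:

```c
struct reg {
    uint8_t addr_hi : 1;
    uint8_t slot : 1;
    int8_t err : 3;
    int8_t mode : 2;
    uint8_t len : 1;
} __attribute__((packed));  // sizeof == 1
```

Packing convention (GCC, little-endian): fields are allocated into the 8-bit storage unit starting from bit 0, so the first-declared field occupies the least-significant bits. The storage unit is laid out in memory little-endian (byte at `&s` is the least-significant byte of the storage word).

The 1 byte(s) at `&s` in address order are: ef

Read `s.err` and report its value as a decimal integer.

3

[0]=0xef (little-endian) → word 0xef
addr_hi [0+:1] = (word>>0) & 0x1 = 1
slot [1+:1] = (word>>1) & 0x1 = 1
err [2+:3] = (word>>2) & 0x7 = 3  ←
mode [5+:2] = (word>>5) & 0x3 = 3
len [7+:1] = (word>>7) & 0x1 = 1
err signed 3b, MSB=0: value = 3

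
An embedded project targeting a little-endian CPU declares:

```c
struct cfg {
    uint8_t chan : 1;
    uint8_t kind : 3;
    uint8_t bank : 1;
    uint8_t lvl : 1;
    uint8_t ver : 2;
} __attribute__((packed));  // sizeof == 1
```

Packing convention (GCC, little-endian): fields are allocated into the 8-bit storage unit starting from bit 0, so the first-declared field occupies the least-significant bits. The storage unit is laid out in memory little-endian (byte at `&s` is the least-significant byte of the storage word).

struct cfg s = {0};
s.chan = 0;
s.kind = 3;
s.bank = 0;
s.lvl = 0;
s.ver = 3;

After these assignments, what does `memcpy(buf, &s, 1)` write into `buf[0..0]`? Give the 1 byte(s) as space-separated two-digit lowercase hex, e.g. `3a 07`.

c6

chan:1 = 0 → 0x0 << 0 → word 0x00
kind:3 = 3 → 0x3 << 1 → word 0x06
bank:1 = 0 → 0x0 << 4 → word 0x06
lvl:1 = 0 → 0x0 << 5 → word 0x06
ver:2 = 3 → 0x3 << 6 → word 0xc6
word = 0xc6 → little-endian bytes:
  [0]=0xc6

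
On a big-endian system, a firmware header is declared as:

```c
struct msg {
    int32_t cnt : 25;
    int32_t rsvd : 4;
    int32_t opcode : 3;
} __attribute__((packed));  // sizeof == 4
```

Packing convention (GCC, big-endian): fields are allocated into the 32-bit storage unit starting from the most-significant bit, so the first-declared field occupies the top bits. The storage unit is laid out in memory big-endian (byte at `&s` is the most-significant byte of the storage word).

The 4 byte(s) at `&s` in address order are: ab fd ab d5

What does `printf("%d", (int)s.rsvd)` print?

-6

[0]=0xab [1]=0xfd [2]=0xab [3]=0xd5 (big-endian) → word 0xabfdabd5
cnt:25 @ bit 7 → (0xabfdabd5>>7)&0x1ffffff = 0x157fb57
rsvd:4 @ bit 3 → (0xabfdabd5>>3)&0xf = 0xa  ←
opcode:3 @ bit 0 → (0xabfdabd5>>0)&0x7 = 0x5
rsvd signed 4b, MSB=1: 10 - 16 = -6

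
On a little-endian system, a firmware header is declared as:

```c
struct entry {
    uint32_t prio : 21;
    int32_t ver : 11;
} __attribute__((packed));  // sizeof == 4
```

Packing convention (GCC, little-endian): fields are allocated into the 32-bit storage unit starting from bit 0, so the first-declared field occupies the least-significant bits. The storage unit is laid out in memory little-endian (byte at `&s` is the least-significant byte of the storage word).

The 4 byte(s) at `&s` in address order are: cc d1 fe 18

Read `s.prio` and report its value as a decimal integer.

2019788

[0]=0xcc [1]=0xd1 [2]=0xfe [3]=0x18 (little-endian) → word 0x18fed1cc
prio [0+:21] = (word>>0) & 0x1fffff = 2019788  ←
ver [21+:11] = (word>>21) & 0x7ff = 199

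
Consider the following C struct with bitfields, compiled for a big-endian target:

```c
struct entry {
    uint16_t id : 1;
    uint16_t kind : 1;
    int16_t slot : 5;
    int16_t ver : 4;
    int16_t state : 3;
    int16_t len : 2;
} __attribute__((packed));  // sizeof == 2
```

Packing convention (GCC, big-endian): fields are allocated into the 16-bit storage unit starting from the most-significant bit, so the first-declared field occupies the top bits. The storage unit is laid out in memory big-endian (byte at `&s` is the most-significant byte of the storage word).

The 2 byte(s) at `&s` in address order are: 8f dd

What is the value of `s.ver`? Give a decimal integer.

-2

[0]=0x8f [1]=0xdd (big-endian) → word 0x8fdd
id:1 @ bit 15 → (0x8fdd>>15)&0x1 = 0x1
kind:1 @ bit 14 → (0x8fdd>>14)&0x1 = 0x0
slot:5 @ bit 9 → (0x8fdd>>9)&0x1f = 0x7
ver:4 @ bit 5 → (0x8fdd>>5)&0xf = 0xe  ←
state:3 @ bit 2 → (0x8fdd>>2)&0x7 = 0x7
len:2 @ bit 0 → (0x8fdd>>0)&0x3 = 0x1
ver signed 4b, MSB=1: 14 - 16 = -2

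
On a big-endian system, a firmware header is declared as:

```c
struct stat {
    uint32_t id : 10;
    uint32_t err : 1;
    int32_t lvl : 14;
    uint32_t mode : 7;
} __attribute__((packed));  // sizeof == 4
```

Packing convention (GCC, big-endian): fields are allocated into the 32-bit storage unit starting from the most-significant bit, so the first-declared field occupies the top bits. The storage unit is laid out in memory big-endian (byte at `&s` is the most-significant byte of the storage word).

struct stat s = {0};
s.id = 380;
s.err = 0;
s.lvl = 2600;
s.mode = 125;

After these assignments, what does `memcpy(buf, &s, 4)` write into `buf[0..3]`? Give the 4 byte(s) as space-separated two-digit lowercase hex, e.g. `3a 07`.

5f 05 14 7d

[22+:10] id=380 & 0x3ff = 0x17c; word=0x5f000000
[21+:1] err=0 & 0x1 = 0x0; word=0x5f000000
[7+:14] lvl=2600 & 0x3fff = 0xa28; word=0x5f051400
[0+:7] mode=125 & 0x7f = 0x7d; word=0x5f05147d
word = 0x5f05147d → big-endian bytes:
  [0]=0x5f  [1]=0x05  [2]=0x14  [3]=0x7d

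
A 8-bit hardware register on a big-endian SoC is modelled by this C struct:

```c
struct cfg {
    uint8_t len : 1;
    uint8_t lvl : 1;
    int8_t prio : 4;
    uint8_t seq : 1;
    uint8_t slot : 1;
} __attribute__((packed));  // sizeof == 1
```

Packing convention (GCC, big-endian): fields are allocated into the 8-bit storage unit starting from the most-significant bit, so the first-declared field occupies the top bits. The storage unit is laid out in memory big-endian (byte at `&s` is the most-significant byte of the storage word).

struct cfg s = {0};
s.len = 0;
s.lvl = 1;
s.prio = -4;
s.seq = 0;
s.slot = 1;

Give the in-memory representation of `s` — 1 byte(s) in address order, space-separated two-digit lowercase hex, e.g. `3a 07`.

[7+:1] len=0 & 0x1 = 0x0; word=0x00
[6+:1] lvl=1 & 0x1 = 0x1; word=0x40
[2+:4] prio=-4 & 0xf = 0xc; word=0x70
[1+:1] seq=0 & 0x1 = 0x0; word=0x70
[0+:1] slot=1 & 0x1 = 0x1; word=0x71
word = 0x71 → big-endian bytes:
  [0]=0x71

71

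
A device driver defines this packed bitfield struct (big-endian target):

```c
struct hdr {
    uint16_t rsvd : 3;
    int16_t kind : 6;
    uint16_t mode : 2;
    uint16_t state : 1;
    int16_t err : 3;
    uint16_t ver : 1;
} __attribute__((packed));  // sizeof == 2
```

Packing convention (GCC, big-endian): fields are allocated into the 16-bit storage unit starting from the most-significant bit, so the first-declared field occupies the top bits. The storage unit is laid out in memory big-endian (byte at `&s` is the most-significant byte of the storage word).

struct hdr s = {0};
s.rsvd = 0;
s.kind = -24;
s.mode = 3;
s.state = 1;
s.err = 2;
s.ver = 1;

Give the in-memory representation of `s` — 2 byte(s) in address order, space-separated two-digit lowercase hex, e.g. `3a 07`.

14 75

rsvd:3 = 0 → 0x0 << 13 → word 0x0000
kind:6 = -24 → 0x28 << 7 → word 0x1400
mode:2 = 3 → 0x3 << 5 → word 0x1460
state:1 = 1 → 0x1 << 4 → word 0x1470
err:3 = 2 → 0x2 << 1 → word 0x1474
ver:1 = 1 → 0x1 << 0 → word 0x1475
word = 0x1475 → big-endian bytes:
  [0]=0x14  [1]=0x75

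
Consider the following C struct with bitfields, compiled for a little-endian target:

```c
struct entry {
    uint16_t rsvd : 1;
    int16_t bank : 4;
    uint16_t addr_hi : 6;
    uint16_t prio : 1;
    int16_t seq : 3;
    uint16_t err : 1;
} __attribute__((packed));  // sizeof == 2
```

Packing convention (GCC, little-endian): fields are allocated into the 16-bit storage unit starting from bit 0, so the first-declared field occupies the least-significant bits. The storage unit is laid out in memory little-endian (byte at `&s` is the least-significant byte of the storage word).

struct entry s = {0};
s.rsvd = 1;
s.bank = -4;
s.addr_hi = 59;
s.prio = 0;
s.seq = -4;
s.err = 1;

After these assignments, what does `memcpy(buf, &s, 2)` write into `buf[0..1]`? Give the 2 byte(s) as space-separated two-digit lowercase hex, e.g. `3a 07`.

79 c7

rsvd (1b) val=1 bits=0x1 at bit 0: 0x0001
bank (4b) val=-4 bits=0xc at bit 1: 0x0019
addr_hi (6b) val=59 bits=0x3b at bit 5: 0x0779
prio (1b) val=0 bits=0x0 at bit 11: 0x0779
seq (3b) val=-4 bits=0x4 at bit 12: 0x4779
err (1b) val=1 bits=0x1 at bit 15: 0xc779
word = 0xc779 → little-endian bytes:
  [0]=0x79  [1]=0xc7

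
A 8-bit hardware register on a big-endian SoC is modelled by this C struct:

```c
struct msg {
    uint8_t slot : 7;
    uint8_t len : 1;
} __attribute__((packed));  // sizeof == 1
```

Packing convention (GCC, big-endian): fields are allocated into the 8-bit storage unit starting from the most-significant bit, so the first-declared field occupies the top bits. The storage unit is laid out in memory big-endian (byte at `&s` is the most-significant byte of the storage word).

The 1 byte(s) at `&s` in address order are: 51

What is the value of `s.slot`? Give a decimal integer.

40

[0]=0x51 (big-endian) → word 0x51
slot [1+:7] = (word>>1) & 0x7f = 40  ←
len [0+:1] = (word>>0) & 0x1 = 1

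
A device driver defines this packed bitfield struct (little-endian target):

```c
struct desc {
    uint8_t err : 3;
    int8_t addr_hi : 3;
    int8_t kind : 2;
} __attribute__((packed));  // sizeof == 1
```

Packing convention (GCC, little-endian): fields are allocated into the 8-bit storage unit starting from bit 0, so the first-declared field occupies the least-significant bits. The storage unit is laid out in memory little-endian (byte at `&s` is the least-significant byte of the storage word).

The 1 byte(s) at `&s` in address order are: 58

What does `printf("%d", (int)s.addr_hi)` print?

[0]=0x58 (little-endian) → word 0x58
err [0+:3] = (word>>0) & 0x7 = 0
addr_hi [3+:3] = (word>>3) & 0x7 = 3  ←
kind [6+:2] = (word>>6) & 0x3 = 1
addr_hi signed 3b, MSB=0: value = 3

3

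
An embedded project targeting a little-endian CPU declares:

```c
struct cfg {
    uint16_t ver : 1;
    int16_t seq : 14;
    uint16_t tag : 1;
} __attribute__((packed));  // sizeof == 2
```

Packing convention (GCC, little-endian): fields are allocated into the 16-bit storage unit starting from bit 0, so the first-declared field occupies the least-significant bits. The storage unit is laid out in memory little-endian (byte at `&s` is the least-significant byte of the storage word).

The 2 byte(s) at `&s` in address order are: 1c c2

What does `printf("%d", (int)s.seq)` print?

-7922

[0]=0x1c [1]=0xc2 (little-endian) → word 0xc21c
ver [0+:1] = (word>>0) & 0x1 = 0
seq [1+:14] = (word>>1) & 0x3fff = 8462  ←
tag [15+:1] = (word>>15) & 0x1 = 1
seq signed 14b, MSB=1: 8462 - 16384 = -7922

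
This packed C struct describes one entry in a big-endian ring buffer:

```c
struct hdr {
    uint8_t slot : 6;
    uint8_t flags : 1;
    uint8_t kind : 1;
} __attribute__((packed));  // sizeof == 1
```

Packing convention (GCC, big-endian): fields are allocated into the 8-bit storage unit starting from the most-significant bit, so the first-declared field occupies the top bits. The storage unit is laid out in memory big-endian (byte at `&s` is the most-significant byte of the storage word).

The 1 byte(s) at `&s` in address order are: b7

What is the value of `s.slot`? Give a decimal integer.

45

[0]=0xb7 (big-endian) → word 0xb7
slot [2+:6] = (word>>2) & 0x3f = 45  ←
flags [1+:1] = (word>>1) & 0x1 = 1
kind [0+:1] = (word>>0) & 0x1 = 1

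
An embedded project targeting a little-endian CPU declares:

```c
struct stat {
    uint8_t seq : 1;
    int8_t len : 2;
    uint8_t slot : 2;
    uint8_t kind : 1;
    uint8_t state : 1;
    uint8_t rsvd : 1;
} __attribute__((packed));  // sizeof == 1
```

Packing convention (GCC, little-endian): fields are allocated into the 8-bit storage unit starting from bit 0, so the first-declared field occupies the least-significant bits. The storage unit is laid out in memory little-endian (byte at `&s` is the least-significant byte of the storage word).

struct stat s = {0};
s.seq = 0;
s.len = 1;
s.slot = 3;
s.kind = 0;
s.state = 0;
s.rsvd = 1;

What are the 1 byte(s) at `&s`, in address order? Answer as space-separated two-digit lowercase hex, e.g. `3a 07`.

9a

[0+:1] seq=0 & 0x1 = 0x0; word=0x00
[1+:2] len=1 & 0x3 = 0x1; word=0x02
[3+:2] slot=3 & 0x3 = 0x3; word=0x1a
[5+:1] kind=0 & 0x1 = 0x0; word=0x1a
[6+:1] state=0 & 0x1 = 0x0; word=0x1a
[7+:1] rsvd=1 & 0x1 = 0x1; word=0x9a
word = 0x9a → little-endian bytes:
  [0]=0x9a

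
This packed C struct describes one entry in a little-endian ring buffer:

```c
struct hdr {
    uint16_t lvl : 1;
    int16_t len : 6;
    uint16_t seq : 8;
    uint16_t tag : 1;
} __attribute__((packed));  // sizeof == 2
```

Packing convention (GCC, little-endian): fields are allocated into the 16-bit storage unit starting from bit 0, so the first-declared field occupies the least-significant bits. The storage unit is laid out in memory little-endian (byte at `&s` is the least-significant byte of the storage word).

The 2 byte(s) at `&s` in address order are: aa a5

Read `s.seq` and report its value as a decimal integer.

75

[0]=0xaa [1]=0xa5 (little-endian) → word 0xa5aa
lvl:1 @ bit 0 → (0xa5aa>>0)&0x1 = 0x0
len:6 @ bit 1 → (0xa5aa>>1)&0x3f = 0x15
seq:8 @ bit 7 → (0xa5aa>>7)&0xff = 0x4b  ←
tag:1 @ bit 15 → (0xa5aa>>15)&0x1 = 0x1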